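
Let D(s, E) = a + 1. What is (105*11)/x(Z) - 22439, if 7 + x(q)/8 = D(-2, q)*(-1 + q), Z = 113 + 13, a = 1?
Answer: -14540087/648 ≈ -22438.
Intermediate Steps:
Z = 126
D(s, E) = 2 (D(s, E) = 1 + 1 = 2)
x(q) = -72 + 16*q (x(q) = -56 + 8*(2*(-1 + q)) = -56 + 8*(-2 + 2*q) = -56 + (-16 + 16*q) = -72 + 16*q)
(105*11)/x(Z) - 22439 = (105*11)/(-72 + 16*126) - 22439 = 1155/(-72 + 2016) - 22439 = 1155/1944 - 22439 = 1155*(1/1944) - 22439 = 385/648 - 22439 = -14540087/648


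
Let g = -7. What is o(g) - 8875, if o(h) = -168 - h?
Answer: -9036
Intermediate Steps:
o(g) - 8875 = (-168 - 1*(-7)) - 8875 = (-168 + 7) - 8875 = -161 - 8875 = -9036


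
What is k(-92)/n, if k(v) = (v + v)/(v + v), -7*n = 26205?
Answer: -7/26205 ≈ -0.00026712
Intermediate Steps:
n = -26205/7 (n = -⅐*26205 = -26205/7 ≈ -3743.6)
k(v) = 1 (k(v) = (2*v)/((2*v)) = (2*v)*(1/(2*v)) = 1)
k(-92)/n = 1/(-26205/7) = 1*(-7/26205) = -7/26205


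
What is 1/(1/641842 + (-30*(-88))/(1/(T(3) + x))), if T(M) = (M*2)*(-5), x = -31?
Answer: -641842/103362235679 ≈ -6.2096e-6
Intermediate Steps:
T(M) = -10*M (T(M) = (2*M)*(-5) = -10*M)
1/(1/641842 + (-30*(-88))/(1/(T(3) + x))) = 1/(1/641842 + (-30*(-88))/(1/(-10*3 - 31))) = 1/(1/641842 + 2640/(1/(-30 - 31))) = 1/(1/641842 + 2640/(1/(-61))) = 1/(1/641842 + 2640/(-1/61)) = 1/(1/641842 + 2640*(-61)) = 1/(1/641842 - 161040) = 1/(-103362235679/641842) = -641842/103362235679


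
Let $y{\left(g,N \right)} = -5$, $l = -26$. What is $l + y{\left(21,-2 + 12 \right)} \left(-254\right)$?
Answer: $1244$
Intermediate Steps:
$l + y{\left(21,-2 + 12 \right)} \left(-254\right) = -26 - -1270 = -26 + 1270 = 1244$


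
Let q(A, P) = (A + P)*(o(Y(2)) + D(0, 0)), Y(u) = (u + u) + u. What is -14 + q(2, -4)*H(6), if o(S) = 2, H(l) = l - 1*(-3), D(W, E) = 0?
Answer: -50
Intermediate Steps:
H(l) = 3 + l (H(l) = l + 3 = 3 + l)
Y(u) = 3*u (Y(u) = 2*u + u = 3*u)
q(A, P) = 2*A + 2*P (q(A, P) = (A + P)*(2 + 0) = (A + P)*2 = 2*A + 2*P)
-14 + q(2, -4)*H(6) = -14 + (2*2 + 2*(-4))*(3 + 6) = -14 + (4 - 8)*9 = -14 - 4*9 = -14 - 36 = -50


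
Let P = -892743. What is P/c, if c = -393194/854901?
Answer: 763206883443/393194 ≈ 1.9410e+6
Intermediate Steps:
c = -393194/854901 (c = -393194*1/854901 = -393194/854901 ≈ -0.45993)
P/c = -892743/(-393194/854901) = -892743*(-854901/393194) = 763206883443/393194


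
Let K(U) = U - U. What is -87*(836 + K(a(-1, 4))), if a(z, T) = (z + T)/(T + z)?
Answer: -72732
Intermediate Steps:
a(z, T) = 1 (a(z, T) = (T + z)/(T + z) = 1)
K(U) = 0
-87*(836 + K(a(-1, 4))) = -87*(836 + 0) = -87*836 = -72732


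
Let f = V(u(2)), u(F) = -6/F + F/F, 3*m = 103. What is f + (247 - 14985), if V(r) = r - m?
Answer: -44323/3 ≈ -14774.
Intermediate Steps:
m = 103/3 (m = (1/3)*103 = 103/3 ≈ 34.333)
u(F) = 1 - 6/F (u(F) = -6/F + 1 = 1 - 6/F)
V(r) = -103/3 + r (V(r) = r - 1*103/3 = r - 103/3 = -103/3 + r)
f = -109/3 (f = -103/3 + (-6 + 2)/2 = -103/3 + (1/2)*(-4) = -103/3 - 2 = -109/3 ≈ -36.333)
f + (247 - 14985) = -109/3 + (247 - 14985) = -109/3 - 14738 = -44323/3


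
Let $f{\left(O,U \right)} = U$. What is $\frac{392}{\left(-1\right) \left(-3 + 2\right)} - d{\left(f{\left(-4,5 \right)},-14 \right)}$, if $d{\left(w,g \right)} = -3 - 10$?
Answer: $405$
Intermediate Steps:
$d{\left(w,g \right)} = -13$ ($d{\left(w,g \right)} = -3 - 10 = -13$)
$\frac{392}{\left(-1\right) \left(-3 + 2\right)} - d{\left(f{\left(-4,5 \right)},-14 \right)} = \frac{392}{\left(-1\right) \left(-3 + 2\right)} - -13 = \frac{392}{\left(-1\right) \left(-1\right)} + 13 = \frac{392}{1} + 13 = 392 \cdot 1 + 13 = 392 + 13 = 405$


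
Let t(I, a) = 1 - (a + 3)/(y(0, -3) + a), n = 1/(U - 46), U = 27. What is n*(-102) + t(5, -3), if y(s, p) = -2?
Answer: 121/19 ≈ 6.3684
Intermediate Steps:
n = -1/19 (n = 1/(27 - 46) = 1/(-19) = -1/19 ≈ -0.052632)
t(I, a) = 1 - (3 + a)/(-2 + a) (t(I, a) = 1 - (a + 3)/(-2 + a) = 1 - (3 + a)/(-2 + a))
n*(-102) + t(5, -3) = -1/19*(-102) - 5/(-2 - 3) = 102/19 - 5/(-5) = 102/19 - 5*(-⅕) = 102/19 + 1 = 121/19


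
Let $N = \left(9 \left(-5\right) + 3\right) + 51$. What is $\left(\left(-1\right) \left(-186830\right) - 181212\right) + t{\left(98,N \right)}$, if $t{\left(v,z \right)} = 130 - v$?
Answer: $5650$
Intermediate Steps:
$N = 9$ ($N = \left(-45 + 3\right) + 51 = -42 + 51 = 9$)
$\left(\left(-1\right) \left(-186830\right) - 181212\right) + t{\left(98,N \right)} = \left(\left(-1\right) \left(-186830\right) - 181212\right) + \left(130 - 98\right) = \left(186830 - 181212\right) + \left(130 - 98\right) = 5618 + 32 = 5650$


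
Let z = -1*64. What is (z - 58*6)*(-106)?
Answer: 43672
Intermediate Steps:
z = -64
(z - 58*6)*(-106) = (-64 - 58*6)*(-106) = (-64 - 348)*(-106) = -412*(-106) = 43672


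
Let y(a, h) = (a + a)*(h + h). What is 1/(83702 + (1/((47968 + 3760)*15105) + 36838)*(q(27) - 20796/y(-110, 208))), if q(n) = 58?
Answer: 1625210995200/3622069816924888429 ≈ 4.4870e-7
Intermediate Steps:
y(a, h) = 4*a*h (y(a, h) = (2*a)*(2*h) = 4*a*h)
1/(83702 + (1/((47968 + 3760)*15105) + 36838)*(q(27) - 20796/y(-110, 208))) = 1/(83702 + (1/((47968 + 3760)*15105) + 36838)*(58 - 20796/(4*(-110)*208))) = 1/(83702 + ((1/15105)/51728 + 36838)*(58 - 20796/(-91520))) = 1/(83702 + ((1/51728)*(1/15105) + 36838)*(58 - 20796*(-1/91520))) = 1/(83702 + (1/781351440 + 36838)*(58 + 5199/22880)) = 1/(83702 + (28783424346721/781351440)*(1332239/22880)) = 1/(83702 + 3486036406204658029/1625210995200) = 1/(3622069816924888429/1625210995200) = 1625210995200/3622069816924888429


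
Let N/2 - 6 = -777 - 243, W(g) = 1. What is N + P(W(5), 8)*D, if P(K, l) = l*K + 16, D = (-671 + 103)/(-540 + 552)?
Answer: -3164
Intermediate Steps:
D = -142/3 (D = -568/12 = -568*1/12 = -142/3 ≈ -47.333)
P(K, l) = 16 + K*l (P(K, l) = K*l + 16 = 16 + K*l)
N = -2028 (N = 12 + 2*(-777 - 243) = 12 + 2*(-1020) = 12 - 2040 = -2028)
N + P(W(5), 8)*D = -2028 + (16 + 1*8)*(-142/3) = -2028 + (16 + 8)*(-142/3) = -2028 + 24*(-142/3) = -2028 - 1136 = -3164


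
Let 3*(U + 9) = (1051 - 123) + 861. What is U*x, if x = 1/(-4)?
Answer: -881/6 ≈ -146.83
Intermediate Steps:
x = -¼ ≈ -0.25000
U = 1762/3 (U = -9 + ((1051 - 123) + 861)/3 = -9 + (928 + 861)/3 = -9 + (⅓)*1789 = -9 + 1789/3 = 1762/3 ≈ 587.33)
U*x = (1762/3)*(-¼) = -881/6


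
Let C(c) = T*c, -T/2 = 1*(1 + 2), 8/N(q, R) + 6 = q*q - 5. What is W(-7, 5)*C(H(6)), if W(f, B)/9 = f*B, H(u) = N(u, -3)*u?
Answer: 18144/5 ≈ 3628.8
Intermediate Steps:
N(q, R) = 8/(-11 + q**2) (N(q, R) = 8/(-6 + (q*q - 5)) = 8/(-6 + (q**2 - 5)) = 8/(-6 + (-5 + q**2)) = 8/(-11 + q**2))
T = -6 (T = -2*(1 + 2) = -2*3 = -6)
H(u) = 8*u/(-11 + u**2) (H(u) = (8/(-11 + u**2))*u = 8*u/(-11 + u**2))
W(f, B) = 9*B*f (W(f, B) = 9*(f*B) = 9*(B*f) = 9*B*f)
C(c) = -6*c
W(-7, 5)*C(H(6)) = (9*5*(-7))*(-48*6/(-11 + 6**2)) = -(-1890)*8*6/(-11 + 36) = -(-1890)*8*6/25 = -(-1890)*8*6*(1/25) = -(-1890)*48/25 = -315*(-288/25) = 18144/5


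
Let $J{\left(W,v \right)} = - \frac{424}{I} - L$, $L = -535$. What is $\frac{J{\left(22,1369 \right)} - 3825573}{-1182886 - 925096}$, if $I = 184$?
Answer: $\frac{87975927}{48483586} \approx 1.8146$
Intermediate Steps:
$J{\left(W,v \right)} = \frac{12252}{23}$ ($J{\left(W,v \right)} = - \frac{424}{184} - -535 = \left(-424\right) \frac{1}{184} + 535 = - \frac{53}{23} + 535 = \frac{12252}{23}$)
$\frac{J{\left(22,1369 \right)} - 3825573}{-1182886 - 925096} = \frac{\frac{12252}{23} - 3825573}{-1182886 - 925096} = - \frac{87975927}{23 \left(-2107982\right)} = \left(- \frac{87975927}{23}\right) \left(- \frac{1}{2107982}\right) = \frac{87975927}{48483586}$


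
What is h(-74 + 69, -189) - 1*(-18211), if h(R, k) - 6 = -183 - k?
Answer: 18223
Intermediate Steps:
h(R, k) = -177 - k (h(R, k) = 6 + (-183 - k) = -177 - k)
h(-74 + 69, -189) - 1*(-18211) = (-177 - 1*(-189)) - 1*(-18211) = (-177 + 189) + 18211 = 12 + 18211 = 18223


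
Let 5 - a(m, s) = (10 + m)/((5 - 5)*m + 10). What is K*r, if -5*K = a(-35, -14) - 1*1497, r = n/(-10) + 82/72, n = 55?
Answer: -51967/40 ≈ -1299.2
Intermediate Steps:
r = -157/36 (r = 55/(-10) + 82/72 = 55*(-⅒) + 82*(1/72) = -11/2 + 41/36 = -157/36 ≈ -4.3611)
a(m, s) = 4 - m/10 (a(m, s) = 5 - (10 + m)/((5 - 5)*m + 10) = 5 - (10 + m)/(0*m + 10) = 5 - (10 + m)/(0 + 10) = 5 - (10 + m)/10 = 5 - (1 + m/10) = 5 + (-1 - m/10) = 4 - m/10)
K = 2979/10 (K = -((4 - ⅒*(-35)) - 1*1497)/5 = -((4 + 7/2) - 1497)/5 = -(15/2 - 1497)/5 = -⅕*(-2979/2) = 2979/10 ≈ 297.90)
K*r = (2979/10)*(-157/36) = -51967/40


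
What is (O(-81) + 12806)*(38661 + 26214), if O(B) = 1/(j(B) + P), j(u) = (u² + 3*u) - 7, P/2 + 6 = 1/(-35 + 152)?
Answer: 122455844600325/147397 ≈ 8.3079e+8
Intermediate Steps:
P = -1402/117 (P = -12 + 2/(-35 + 152) = -12 + 2/117 = -1402/117 ≈ -11.983)
j(u) = -7 + u² + 3*u
O(B) = 1/(-2221/117 + B² + 3*B) (O(B) = 1/((-7 + B² + 3*B) - 1402/117) = 1/(-2221/117 + B² + 3*B))
(O(-81) + 12806)*(38661 + 26214) = (117/(-2221 + 117*(-81)² + 351*(-81)) + 12806)*(38661 + 26214) = (117/(-2221 + 117*6561 - 28431) + 12806)*64875 = (117/(-2221 + 767637 - 28431) + 12806)*64875 = (117/736985 + 12806)*64875 = (9437830027/736985)*64875 = 122455844600325/147397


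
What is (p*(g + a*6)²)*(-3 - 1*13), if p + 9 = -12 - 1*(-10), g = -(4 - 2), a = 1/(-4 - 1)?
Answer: 45056/25 ≈ 1802.2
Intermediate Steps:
a = -⅕ (a = 1/(-5) = -⅕ ≈ -0.20000)
g = -2 (g = -1*2 = -2)
p = -11 (p = -9 + (-12 - 1*(-10)) = -9 + (-12 + 10) = -9 - 2 = -11)
(p*(g + a*6)²)*(-3 - 1*13) = (-11*(-2 - ⅕*6)²)*(-3 - 1*13) = (-11*(-2 - 6/5)²)*(-3 - 13) = -11*(-16/5)²*(-16) = -11*256/25*(-16) = -2816/25*(-16) = 45056/25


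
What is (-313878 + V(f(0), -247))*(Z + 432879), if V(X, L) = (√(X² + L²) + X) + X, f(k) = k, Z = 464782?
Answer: -281534317091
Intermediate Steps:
V(X, L) = √(L² + X²) + 2*X (V(X, L) = (√(L² + X²) + X) + X = (X + √(L² + X²)) + X = √(L² + X²) + 2*X)
(-313878 + V(f(0), -247))*(Z + 432879) = (-313878 + (√((-247)² + 0²) + 2*0))*(464782 + 432879) = (-313878 + (√(61009 + 0) + 0))*897661 = (-313878 + (√61009 + 0))*897661 = (-313878 + (247 + 0))*897661 = (-313878 + 247)*897661 = -313631*897661 = -281534317091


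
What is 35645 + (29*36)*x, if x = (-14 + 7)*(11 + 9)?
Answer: -110515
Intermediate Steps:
x = -140 (x = -7*20 = -140)
35645 + (29*36)*x = 35645 + (29*36)*(-140) = 35645 + 1044*(-140) = 35645 - 146160 = -110515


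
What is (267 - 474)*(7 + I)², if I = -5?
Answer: -828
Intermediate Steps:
(267 - 474)*(7 + I)² = (267 - 474)*(7 - 5)² = -207*2² = -207*4 = -828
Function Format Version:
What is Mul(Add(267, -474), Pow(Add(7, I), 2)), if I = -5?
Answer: -828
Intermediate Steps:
Mul(Add(267, -474), Pow(Add(7, I), 2)) = Mul(Add(267, -474), Pow(Add(7, -5), 2)) = Mul(-207, Pow(2, 2)) = Mul(-207, 4) = -828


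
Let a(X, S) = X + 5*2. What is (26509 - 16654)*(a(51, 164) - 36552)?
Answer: -359618805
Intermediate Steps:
a(X, S) = 10 + X (a(X, S) = X + 10 = 10 + X)
(26509 - 16654)*(a(51, 164) - 36552) = (26509 - 16654)*((10 + 51) - 36552) = 9855*(61 - 36552) = 9855*(-36491) = -359618805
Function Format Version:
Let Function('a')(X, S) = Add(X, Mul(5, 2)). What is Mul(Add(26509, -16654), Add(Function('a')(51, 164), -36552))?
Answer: -359618805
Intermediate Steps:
Function('a')(X, S) = Add(10, X) (Function('a')(X, S) = Add(X, 10) = Add(10, X))
Mul(Add(26509, -16654), Add(Function('a')(51, 164), -36552)) = Mul(Add(26509, -16654), Add(Add(10, 51), -36552)) = Mul(9855, Add(61, -36552)) = Mul(9855, -36491) = -359618805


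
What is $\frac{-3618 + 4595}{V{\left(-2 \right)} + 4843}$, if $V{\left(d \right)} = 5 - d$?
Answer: $\frac{977}{4850} \approx 0.20144$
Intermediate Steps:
$\frac{-3618 + 4595}{V{\left(-2 \right)} + 4843} = \frac{-3618 + 4595}{\left(5 - -2\right) + 4843} = \frac{977}{\left(5 + 2\right) + 4843} = \frac{977}{7 + 4843} = \frac{977}{4850}$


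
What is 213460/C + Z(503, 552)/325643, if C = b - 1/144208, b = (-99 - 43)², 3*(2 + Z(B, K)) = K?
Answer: 10024680354754442/946908007976373 ≈ 10.587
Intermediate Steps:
Z(B, K) = -2 + K/3
b = 20164 (b = (-142)² = 20164)
C = 2907810111/144208 (C = 20164 - 1/144208 = 2907810111/144208 ≈ 20164.)
213460/C + Z(503, 552)/325643 = 213460/(2907810111/144208) + (-2 + (⅓)*552)/325643 = 213460*(144208/2907810111) + (-2 + 184)*(1/325643) = 30782639680/2907810111 + 182*(1/325643) = 30782639680/2907810111 + 182/325643 = 10024680354754442/946908007976373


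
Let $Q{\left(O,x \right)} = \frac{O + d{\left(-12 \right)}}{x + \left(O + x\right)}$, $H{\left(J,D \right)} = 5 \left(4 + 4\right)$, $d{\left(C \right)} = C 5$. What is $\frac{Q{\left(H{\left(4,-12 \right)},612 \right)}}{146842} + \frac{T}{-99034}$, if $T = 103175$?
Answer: $- \frac{2393767136885}{2297691399224} \approx -1.0418$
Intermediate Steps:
$d{\left(C \right)} = 5 C$
$H{\left(J,D \right)} = 40$ ($H{\left(J,D \right)} = 5 \cdot 8 = 40$)
$Q{\left(O,x \right)} = \frac{-60 + O}{O + 2 x}$ ($Q{\left(O,x \right)} = \frac{O + 5 \left(-12\right)}{x + \left(O + x\right)} = \frac{O - 60}{O + 2 x} = \frac{-60 + O}{O + 2 x}$)
$\frac{Q{\left(H{\left(4,-12 \right)},612 \right)}}{146842} + \frac{T}{-99034} = \frac{\frac{1}{40 + 2 \cdot 612} \left(-60 + 40\right)}{146842} + \frac{103175}{-99034} = \frac{1}{40 + 1224} \left(-20\right) \frac{1}{146842} + 103175 \left(- \frac{1}{99034}\right) = \frac{1}{1264} \left(-20\right) \frac{1}{146842} - \frac{103175}{99034} = \left(- \frac{5}{316}\right) \frac{1}{146842} - \frac{103175}{99034} = - \frac{5}{46402072} - \frac{103175}{99034} = - \frac{2393767136885}{2297691399224}$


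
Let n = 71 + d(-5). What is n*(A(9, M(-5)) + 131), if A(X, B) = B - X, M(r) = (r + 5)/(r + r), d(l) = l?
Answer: 8052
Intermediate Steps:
M(r) = (5 + r)/(2*r) (M(r) = (5 + r)/((2*r)) = (5 + r)*(1/(2*r)) = (5 + r)/(2*r))
n = 66 (n = 71 - 5 = 66)
n*(A(9, M(-5)) + 131) = 66*(((½)*(5 - 5)/(-5) - 1*9) + 131) = 66*(((½)*(-⅕)*0 - 9) + 131) = 66*((0 - 9) + 131) = 66*(-9 + 131) = 66*122 = 8052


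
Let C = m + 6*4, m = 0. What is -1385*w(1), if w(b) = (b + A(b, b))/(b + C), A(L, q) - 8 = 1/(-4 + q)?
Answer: -7202/15 ≈ -480.13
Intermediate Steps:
A(L, q) = 8 + 1/(-4 + q)
C = 24 (C = 0 + 6*4 = 0 + 24 = 24)
w(b) = (b + (-31 + 8*b)/(-4 + b))/(24 + b) (w(b) = (b + (-31 + 8*b)/(-4 + b))/(b + 24) = (b + (-31 + 8*b)/(-4 + b))/(24 + b))
-1385*w(1) = -1385*(-31 + 8*1 + 1*(-4 + 1))/((-4 + 1)*(24 + 1)) = -1385*(-31 + 8 + 1*(-3))/((-3)*25) = -(-1385)*(-31 + 8 - 3)/(3*25) = -(-1385)*(-26)/(3*25) = -1385*26/75 = -7202/15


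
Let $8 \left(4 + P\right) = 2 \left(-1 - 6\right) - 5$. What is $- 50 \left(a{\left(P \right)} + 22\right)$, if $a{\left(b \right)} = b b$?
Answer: $- \frac{100225}{32} \approx -3132.0$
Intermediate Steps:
$P = - \frac{51}{8}$ ($P = -4 + \frac{2 \left(-1 - 6\right) - 5}{8} = -4 + \frac{2 \left(-7\right) - 5}{8} = -4 + \frac{-14 - 5}{8} = -4 + \frac{1}{8} \left(-19\right) = -4 - \frac{19}{8} = - \frac{51}{8} \approx -6.375$)
$a{\left(b \right)} = b^{2}$
$- 50 \left(a{\left(P \right)} + 22\right) = - 50 \left(\left(- \frac{51}{8}\right)^{2} + 22\right) = - 50 \left(\frac{2601}{64} + 22\right) = \left(-50\right) \frac{4009}{64} = - \frac{100225}{32}$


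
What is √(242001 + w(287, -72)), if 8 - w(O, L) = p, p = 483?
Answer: √241526 ≈ 491.45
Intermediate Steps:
w(O, L) = -475 (w(O, L) = 8 - 1*483 = 8 - 483 = -475)
√(242001 + w(287, -72)) = √(242001 - 475) = √241526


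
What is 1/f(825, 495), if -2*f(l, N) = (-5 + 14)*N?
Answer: -2/4455 ≈ -0.00044893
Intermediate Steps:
f(l, N) = -9*N/2 (f(l, N) = -(-5 + 14)*N/2 = -9*N/2)
1/f(825, 495) = 1/(-9/2*495) = 1/(-4455/2) = -2/4455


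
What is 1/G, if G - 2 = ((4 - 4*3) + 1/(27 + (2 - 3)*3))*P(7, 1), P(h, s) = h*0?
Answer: 1/2 ≈ 0.50000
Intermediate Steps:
P(h, s) = 0
G = 2 (G = 2 + ((4 - 4*3) + 1/(27 + (2 - 3)*3))*0 = 2 + ((4 - 12) + 1/(27 - 1*3))*0 = 2 + (-8 + 1/(27 - 3))*0 = 2 + (-8 + 1/24)*0 = 2 - 191/24*0 = 2 + 0 = 2)
1/G = 1/2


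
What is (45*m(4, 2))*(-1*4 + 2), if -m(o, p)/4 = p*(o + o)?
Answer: 5760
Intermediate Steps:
m(o, p) = -8*o*p (m(o, p) = -4*p*(o + o) = -4*p*2*o = -8*o*p)
(45*m(4, 2))*(-1*4 + 2) = (45*(-8*4*2))*(-1*4 + 2) = (45*(-64))*(-4 + 2) = -2880*(-2) = 5760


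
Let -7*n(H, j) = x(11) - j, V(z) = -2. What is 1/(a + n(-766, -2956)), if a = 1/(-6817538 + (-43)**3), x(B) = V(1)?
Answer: -6897045/2910552991 ≈ -0.0023697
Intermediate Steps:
x(B) = -2
n(H, j) = 2/7 + j/7 (n(H, j) = -(-2 - j)/7 = 2/7 + j/7)
a = -1/6897045 (a = 1/(-6817538 - 79507) = 1/(-6897045) = -1/6897045 ≈ -1.4499e-7)
1/(a + n(-766, -2956)) = 1/(-1/6897045 + (2/7 + (1/7)*(-2956))) = 1/(-1/6897045 + (2/7 - 2956/7)) = 1/(-1/6897045 - 422) = 1/(-2910552991/6897045) = -6897045/2910552991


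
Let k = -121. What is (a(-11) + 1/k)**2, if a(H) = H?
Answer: 1774224/14641 ≈ 121.18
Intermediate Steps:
(a(-11) + 1/k)**2 = (-11 + 1/(-121))**2 = (-11 - 1/121)**2 = (-1332/121)**2 = 1774224/14641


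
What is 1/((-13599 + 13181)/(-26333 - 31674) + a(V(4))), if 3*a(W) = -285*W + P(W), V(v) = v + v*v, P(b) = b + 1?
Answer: -3053/5779307 ≈ -0.00052826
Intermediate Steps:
P(b) = 1 + b
V(v) = v + v²
a(W) = ⅓ - 284*W/3 (a(W) = (-285*W + (1 + W))/3 = (1 - 284*W)/3 = ⅓ - 284*W/3)
1/((-13599 + 13181)/(-26333 - 31674) + a(V(4))) = 1/((-13599 + 13181)/(-26333 - 31674) + (⅓ - 1136*(1 + 4)/3)) = 1/(-418/(-58007) + (⅓ - 1136*5/3)) = 1/(-418*(-1/58007) + (⅓ - 284/3*20)) = 1/(22/3053 + (⅓ - 5680/3)) = 1/(22/3053 - 1893) = 1/(-5779307/3053) = -3053/5779307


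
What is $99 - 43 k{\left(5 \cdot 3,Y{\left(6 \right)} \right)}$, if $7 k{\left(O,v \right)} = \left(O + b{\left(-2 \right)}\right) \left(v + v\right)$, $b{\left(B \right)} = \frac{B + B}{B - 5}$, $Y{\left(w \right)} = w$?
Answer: $- \frac{51393}{49} \approx -1048.8$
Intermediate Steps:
$b{\left(B \right)} = \frac{2 B}{-5 + B}$
$k{\left(O,v \right)} = \frac{2 v \left(\frac{4}{7} + O\right)}{7}$ ($k{\left(O,v \right)} = \frac{\left(O + 2 \left(-2\right) \frac{1}{-5 - 2}\right) \left(v + v\right)}{7} = \frac{\left(O + 2 \left(-2\right) \frac{1}{-7}\right) 2 v}{7} = \frac{\left(O + 2 \left(-2\right) \left(- \frac{1}{7}\right)\right) 2 v}{7} = \frac{\left(O + \frac{4}{7}\right) 2 v}{7} = \frac{\left(\frac{4}{7} + O\right) 2 v}{7} = \frac{2 v \left(\frac{4}{7} + O\right)}{7}$)
$99 - 43 k{\left(5 \cdot 3,Y{\left(6 \right)} \right)} = 99 - 43 \cdot \frac{2}{49} \cdot 6 \left(4 + 7 \cdot 5 \cdot 3\right) = 99 - 43 \cdot \frac{2}{49} \cdot 6 \left(4 + 7 \cdot 15\right) = 99 - 43 \cdot \frac{2}{49} \cdot 6 \left(4 + 105\right) = 99 - 43 \cdot \frac{2}{49} \cdot 6 \cdot 109 = 99 - \frac{56244}{49} = - \frac{51393}{49}$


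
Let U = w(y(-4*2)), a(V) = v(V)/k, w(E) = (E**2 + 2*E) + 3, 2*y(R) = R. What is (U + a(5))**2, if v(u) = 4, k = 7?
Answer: 6561/49 ≈ 133.90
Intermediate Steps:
y(R) = R/2
w(E) = 3 + E**2 + 2*E
a(V) = 4/7
U = 11 (U = 3 + ((-4*2)/2)**2 + 2*((-4*2)/2) = 3 + ((1/2)*(-8))**2 + 2*((1/2)*(-8)) = 3 + (-4)**2 + 2*(-4) = 3 + 16 - 8 = 11)
(U + a(5))**2 = (11 + 4/7)**2 = (81/7)**2 = 6561/49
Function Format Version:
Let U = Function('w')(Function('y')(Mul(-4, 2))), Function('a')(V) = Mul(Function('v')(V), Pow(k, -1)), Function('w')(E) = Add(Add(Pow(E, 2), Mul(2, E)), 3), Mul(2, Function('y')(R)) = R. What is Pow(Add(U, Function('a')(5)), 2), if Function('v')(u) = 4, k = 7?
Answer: Rational(6561, 49) ≈ 133.90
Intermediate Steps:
Function('y')(R) = Mul(Rational(1, 2), R)
Function('w')(E) = Add(3, Pow(E, 2), Mul(2, E))
Function('a')(V) = Rational(4, 7) (Function('a')(V) = Mul(4, Pow(7, -1)) = Mul(4, Rational(1, 7)) = Rational(4, 7))
U = 11 (U = Add(3, Pow(Mul(Rational(1, 2), Mul(-4, 2)), 2), Mul(2, Mul(Rational(1, 2), Mul(-4, 2)))) = Add(3, Pow(Mul(Rational(1, 2), -8), 2), Mul(2, Mul(Rational(1, 2), -8))) = Add(3, Pow(-4, 2), Mul(2, -4)) = Add(3, 16, -8) = 11)
Pow(Add(U, Function('a')(5)), 2) = Pow(Add(11, Rational(4, 7)), 2) = Pow(Rational(81, 7), 2) = Rational(6561, 49)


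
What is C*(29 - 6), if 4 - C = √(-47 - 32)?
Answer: 92 - 23*I*√79 ≈ 92.0 - 204.43*I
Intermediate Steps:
C = 4 - I*√79 (C = 4 - √(-47 - 32) = 4 - √(-79) = 4 - I*√79 ≈ 4.0 - 8.8882*I)
C*(29 - 6) = (4 - I*√79)*(29 - 6) = (4 - I*√79)*23 = 92 - 23*I*√79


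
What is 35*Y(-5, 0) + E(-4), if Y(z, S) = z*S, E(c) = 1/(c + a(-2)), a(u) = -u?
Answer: -1/2 ≈ -0.50000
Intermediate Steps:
E(c) = 1/(2 + c) (E(c) = 1/(c - 1*(-2)) = 1/(c + 2) = 1/(2 + c))
Y(z, S) = S*z
35*Y(-5, 0) + E(-4) = 35*(0*(-5)) + 1/(2 - 4) = 35*0 + 1/(-2) = 0 - 1/2 = -1/2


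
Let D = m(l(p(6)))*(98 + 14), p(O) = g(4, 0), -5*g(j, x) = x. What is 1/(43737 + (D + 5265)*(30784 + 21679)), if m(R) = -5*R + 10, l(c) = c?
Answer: 1/335019992 ≈ 2.9849e-9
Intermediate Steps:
g(j, x) = -x/5
p(O) = 0 (p(O) = -1/5*0 = 0)
m(R) = 10 - 5*R
D = 1120 (D = (10 - 5*0)*(98 + 14) = (10 + 0)*112 = 10*112 = 1120)
1/(43737 + (D + 5265)*(30784 + 21679)) = 1/(43737 + (1120 + 5265)*(30784 + 21679)) = 1/(43737 + 6385*52463) = 1/(43737 + 334976255) = 1/335019992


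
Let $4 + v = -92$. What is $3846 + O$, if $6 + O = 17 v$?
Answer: $2208$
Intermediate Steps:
$v = -96$ ($v = -4 - 92 = -96$)
$O = -1638$ ($O = -6 + 17 \left(-96\right) = -6 - 1632 = -1638$)
$3846 + O = 3846 - 1638 = 2208$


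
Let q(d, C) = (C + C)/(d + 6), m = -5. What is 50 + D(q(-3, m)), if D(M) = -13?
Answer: 37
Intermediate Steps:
q(d, C) = 2*C/(6 + d) (q(d, C) = (2*C)/(6 + d) = 2*C/(6 + d))
50 + D(q(-3, m)) = 50 - 13 = 37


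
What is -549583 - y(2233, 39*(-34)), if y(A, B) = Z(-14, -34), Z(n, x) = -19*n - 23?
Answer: -549826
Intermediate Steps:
Z(n, x) = -23 - 19*n
y(A, B) = 243 (y(A, B) = -23 - 19*(-14) = -23 + 266 = 243)
-549583 - y(2233, 39*(-34)) = -549583 - 1*243 = -549583 - 243 = -549826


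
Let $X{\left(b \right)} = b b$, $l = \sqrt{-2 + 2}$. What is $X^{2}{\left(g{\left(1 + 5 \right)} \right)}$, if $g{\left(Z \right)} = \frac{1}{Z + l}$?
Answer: $\frac{1}{1296} \approx 0.0007716$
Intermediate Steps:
$l = 0$ ($l = \sqrt{0} = 0$)
$g{\left(Z \right)} = \frac{1}{Z}$ ($g{\left(Z \right)} = \frac{1}{Z + 0} = \frac{1}{Z}$)
$X{\left(b \right)} = b^{2}$
$X^{2}{\left(g{\left(1 + 5 \right)} \right)} = \left(\left(\frac{1}{1 + 5}\right)^{2}\right)^{2} = \left(\left(\frac{1}{6}\right)^{2}\right)^{2} = \left(\frac{1}{36}\right)^{2} = \frac{1}{1296}$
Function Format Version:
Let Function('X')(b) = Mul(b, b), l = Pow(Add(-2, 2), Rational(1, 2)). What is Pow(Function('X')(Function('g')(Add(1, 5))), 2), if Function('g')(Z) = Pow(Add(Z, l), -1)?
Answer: Rational(1, 1296) ≈ 0.00077160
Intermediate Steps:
l = 0 (l = Pow(0, Rational(1, 2)) = 0)
Function('g')(Z) = Pow(Z, -1) (Function('g')(Z) = Pow(Add(Z, 0), -1) = Pow(Z, -1))
Function('X')(b) = Pow(b, 2)
Pow(Function('X')(Function('g')(Add(1, 5))), 2) = Pow(Pow(Pow(Add(1, 5), -1), 2), 2) = Pow(Pow(Pow(6, -1), 2), 2) = Pow(Pow(Rational(1, 6), 2), 2) = Pow(Rational(1, 36), 2) = Rational(1, 1296)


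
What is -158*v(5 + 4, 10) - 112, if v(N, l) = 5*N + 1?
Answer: -7380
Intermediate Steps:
v(N, l) = 1 + 5*N
-158*v(5 + 4, 10) - 112 = -158*(1 + 5*(5 + 4)) - 112 = -158*(1 + 5*9) - 112 = -158*(1 + 45) - 112 = -158*46 - 112 = -7268 - 112 = -7380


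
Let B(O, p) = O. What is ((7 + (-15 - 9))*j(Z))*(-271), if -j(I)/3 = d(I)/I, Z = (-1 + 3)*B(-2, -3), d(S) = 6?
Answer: 41463/2 ≈ 20732.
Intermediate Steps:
Z = -4 (Z = (-1 + 3)*(-2) = 2*(-2) = -4)
j(I) = -18/I
((7 + (-15 - 9))*j(Z))*(-271) = ((7 + (-15 - 9))*(-18/(-4)))*(-271) = ((7 - 24)*(-18*(-1/4)))*(-271) = -17*9/2*(-271) = -153/2*(-271) = 41463/2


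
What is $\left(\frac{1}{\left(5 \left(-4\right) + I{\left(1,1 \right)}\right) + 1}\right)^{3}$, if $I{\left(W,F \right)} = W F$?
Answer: $- \frac{1}{5832} \approx -0.00017147$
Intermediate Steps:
$I{\left(W,F \right)} = F W$
$\left(\frac{1}{\left(5 \left(-4\right) + I{\left(1,1 \right)}\right) + 1}\right)^{3} = \left(\frac{1}{\left(5 \left(-4\right) + 1 \cdot 1\right) + 1}\right)^{3} = \left(\frac{1}{\left(-20 + 1\right) + 1}\right)^{3} = \left(\frac{1}{-19 + 1}\right)^{3} = \left(\frac{1}{-18}\right)^{3} = \left(- \frac{1}{18}\right)^{3} = - \frac{1}{5832}$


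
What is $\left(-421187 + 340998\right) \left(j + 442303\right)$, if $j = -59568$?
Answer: $-30691136915$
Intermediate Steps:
$\left(-421187 + 340998\right) \left(j + 442303\right) = \left(-421187 + 340998\right) \left(-59568 + 442303\right) = \left(-80189\right) 382735 = -30691136915$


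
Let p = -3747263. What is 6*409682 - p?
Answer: 6205355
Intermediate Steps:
6*409682 - p = 6*409682 - 1*(-3747263) = 2458092 + 3747263 = 6205355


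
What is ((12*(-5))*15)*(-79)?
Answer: 71100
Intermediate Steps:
((12*(-5))*15)*(-79) = -60*15*(-79) = -900*(-79) = 71100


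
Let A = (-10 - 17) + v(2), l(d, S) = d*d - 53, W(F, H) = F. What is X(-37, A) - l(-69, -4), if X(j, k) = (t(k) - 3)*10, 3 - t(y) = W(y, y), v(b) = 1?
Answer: -4448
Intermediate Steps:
t(y) = 3 - y
l(d, S) = -53 + d² (l(d, S) = d² - 53 = -53 + d²)
A = -26 (A = (-10 - 17) + 1 = -27 + 1 = -26)
X(j, k) = -10*k (X(j, k) = ((3 - k) - 3)*10 = -k*10 = -10*k)
X(-37, A) - l(-69, -4) = -10*(-26) - (-53 + (-69)²) = 260 - (-53 + 4761) = 260 - 1*4708 = 260 - 4708 = -4448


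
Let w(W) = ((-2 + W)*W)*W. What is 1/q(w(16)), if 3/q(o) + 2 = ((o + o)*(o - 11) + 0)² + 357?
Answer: 655936843678051/3 ≈ 2.1865e+14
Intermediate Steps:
w(W) = W²*(-2 + W) (w(W) = (W*(-2 + W))*W = W²*(-2 + W))
q(o) = 3/(355 + 4*o²*(-11 + o)²) (q(o) = 3/(-2 + (((o + o)*(o - 11) + 0)² + 357)) = 3/(-2 + (((2*o)*(-11 + o) + 0)² + 357)) = 3/(-2 + ((2*o*(-11 + o) + 0)² + 357)) = 3/(-2 + ((2*o*(-11 + o))² + 357)) = 3/(-2 + (4*o²*(-11 + o)² + 357)) = 3/(-2 + (357 + 4*o²*(-11 + o)²)) = 3/(355 + 4*o²*(-11 + o)²))
1/q(w(16)) = 1/(3/(355 + 4*(16²*(-2 + 16))²*(-11 + 16²*(-2 + 16))²)) = 1/(3/(355 + 4*(256*14)²*(-11 + 256*14)²)) = 1/(3/(355 + 4*3584²*(-11 + 3584)²)) = 1/(3/(355 + 4*12845056*3573²)) = 1/(3/(355 + 4*12845056*12766329)) = 1/(3/(355 + 655936843677696)) = 1/(3/655936843678051) = 655936843678051/3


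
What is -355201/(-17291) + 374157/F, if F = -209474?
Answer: 67935825587/3622014934 ≈ 18.756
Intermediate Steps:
-355201/(-17291) + 374157/F = -355201/(-17291) + 374157/(-209474) = -355201*(-1/17291) + 374157*(-1/209474) = 355201/17291 - 374157/209474 = 67935825587/3622014934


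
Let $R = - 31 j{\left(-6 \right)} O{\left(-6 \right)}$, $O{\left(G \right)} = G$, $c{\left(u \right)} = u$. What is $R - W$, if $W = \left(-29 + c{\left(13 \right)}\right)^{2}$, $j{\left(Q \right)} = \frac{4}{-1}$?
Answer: $-1000$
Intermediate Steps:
$j{\left(Q \right)} = -4$ ($j{\left(Q \right)} = 4 \left(-1\right) = -4$)
$W = 256$ ($W = \left(-29 + 13\right)^{2} = \left(-16\right)^{2} = 256$)
$R = -744$ ($R = \left(-31\right) \left(-4\right) \left(-6\right) = 124 \left(-6\right) = -744$)
$R - W = -744 - 256 = -1000$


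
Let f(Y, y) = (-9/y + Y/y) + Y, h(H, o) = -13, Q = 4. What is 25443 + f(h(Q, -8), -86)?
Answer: 1093501/43 ≈ 25430.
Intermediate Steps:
f(Y, y) = Y - 9/y + Y/y
25443 + f(h(Q, -8), -86) = 25443 + (-9 - 13 - 13*(-86))/(-86) = 25443 - (-9 - 13 + 1118)/86 = 25443 - 1/86*1096 = 25443 - 548/43 = 1093501/43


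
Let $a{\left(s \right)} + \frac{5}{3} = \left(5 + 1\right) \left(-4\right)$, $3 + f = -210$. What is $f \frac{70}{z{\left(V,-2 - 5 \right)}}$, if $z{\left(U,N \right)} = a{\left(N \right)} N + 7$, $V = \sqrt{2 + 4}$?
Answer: $- \frac{639}{8} \approx -79.875$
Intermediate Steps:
$f = -213$ ($f = -3 - 210 = -213$)
$a{\left(s \right)} = - \frac{77}{3}$ ($a{\left(s \right)} = - \frac{5}{3} + \left(5 + 1\right) \left(-4\right) = - \frac{5}{3} + 6 \left(-4\right) = - \frac{5}{3} - 24 = - \frac{77}{3}$)
$V = \sqrt{6} \approx 2.4495$
$z{\left(U,N \right)} = 7 - \frac{77 N}{3}$ ($z{\left(U,N \right)} = - \frac{77 N}{3} + 7 = 7 - \frac{77 N}{3}$)
$f \frac{70}{z{\left(V,-2 - 5 \right)}} = - 213 \frac{70}{7 - \frac{77 \left(-2 - 5\right)}{3}} = - 213 \frac{70}{7 - - \frac{539}{3}} = - 213 \frac{70}{7 + \frac{539}{3}} = - 213 \frac{70}{\frac{560}{3}} = - 213 \cdot 70 \cdot \frac{3}{560} = \left(-213\right) \frac{3}{8} = - \frac{639}{8}$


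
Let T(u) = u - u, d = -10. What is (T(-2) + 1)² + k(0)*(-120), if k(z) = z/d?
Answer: 1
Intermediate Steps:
T(u) = 0
k(z) = -z/10 (k(z) = z/(-10) = z*(-⅒) = -z/10)
(T(-2) + 1)² + k(0)*(-120) = (0 + 1)² - ⅒*0*(-120) = 1² + 0*(-120) = 1 + 0 = 1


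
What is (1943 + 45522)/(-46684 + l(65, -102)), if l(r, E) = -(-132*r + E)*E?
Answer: -47465/932248 ≈ -0.050915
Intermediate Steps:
l(r, E) = -E*(E - 132*r) (l(r, E) = -(E - 132*r)*E = -E*(E - 132*r))
(1943 + 45522)/(-46684 + l(65, -102)) = (1943 + 45522)/(-46684 - 102*(-1*(-102) + 132*65)) = 47465/(-46684 - 102*(102 + 8580)) = 47465/(-46684 - 102*8682) = 47465/(-46684 - 885564) = 47465/(-932248) = 47465*(-1/932248) = -47465/932248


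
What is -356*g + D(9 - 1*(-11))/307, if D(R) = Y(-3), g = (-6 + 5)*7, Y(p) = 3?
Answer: 765047/307 ≈ 2492.0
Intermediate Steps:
g = -7 (g = -1*7 = -7)
D(R) = 3
-356*g + D(9 - 1*(-11))/307 = -356*(-7) + 3/307 = 2492 + 3*(1/307) = 2492 + 3/307 = 765047/307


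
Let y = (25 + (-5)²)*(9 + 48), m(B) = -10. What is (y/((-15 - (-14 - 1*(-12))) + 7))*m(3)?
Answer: 4750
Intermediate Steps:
y = 2850 (y = (25 + 25)*57 = 50*57 = 2850)
(y/((-15 - (-14 - 1*(-12))) + 7))*m(3) = (2850/((-15 - (-14 - 1*(-12))) + 7))*(-10) = (2850/((-15 - (-14 + 12)) + 7))*(-10) = (2850/((-15 - 1*(-2)) + 7))*(-10) = (2850/((-15 + 2) + 7))*(-10) = (2850/(-13 + 7))*(-10) = (2850/(-6))*(-10) = -⅙*2850*(-10) = -475*(-10) = 4750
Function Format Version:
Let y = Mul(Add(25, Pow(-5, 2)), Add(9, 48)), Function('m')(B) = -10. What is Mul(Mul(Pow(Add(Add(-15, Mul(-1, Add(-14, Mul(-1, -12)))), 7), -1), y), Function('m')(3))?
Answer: 4750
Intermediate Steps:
y = 2850 (y = Mul(Add(25, 25), 57) = Mul(50, 57) = 2850)
Mul(Mul(Pow(Add(Add(-15, Mul(-1, Add(-14, Mul(-1, -12)))), 7), -1), y), Function('m')(3)) = Mul(Mul(Pow(Add(Add(-15, Mul(-1, Add(-14, Mul(-1, -12)))), 7), -1), 2850), -10) = Mul(Mul(Pow(Add(Add(-15, Mul(-1, Add(-14, 12))), 7), -1), 2850), -10) = Mul(Mul(Pow(Add(Add(-15, Mul(-1, -2)), 7), -1), 2850), -10) = Mul(Mul(Pow(Add(Add(-15, 2), 7), -1), 2850), -10) = Mul(Mul(Pow(Add(-13, 7), -1), 2850), -10) = Mul(Mul(Pow(-6, -1), 2850), -10) = Mul(Mul(Rational(-1, 6), 2850), -10) = Mul(-475, -10) = 4750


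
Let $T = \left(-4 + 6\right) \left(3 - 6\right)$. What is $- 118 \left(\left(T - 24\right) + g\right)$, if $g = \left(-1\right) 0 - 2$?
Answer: $3776$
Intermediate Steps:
$T = -6$ ($T = 2 \left(3 - 6\right) = 2 \left(-3\right) = -6$)
$g = -2$ ($g = 0 - 2 = -2$)
$- 118 \left(\left(T - 24\right) + g\right) = - 118 \left(\left(-6 - 24\right) - 2\right) = - 118 \left(-30 - 2\right) = \left(-118\right) \left(-32\right) = 3776$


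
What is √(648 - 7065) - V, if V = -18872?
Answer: 18872 + 3*I*√713 ≈ 18872.0 + 80.106*I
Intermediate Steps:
√(648 - 7065) - V = √(648 - 7065) - 1*(-18872) = √(-6417) + 18872 = 3*I*√713 + 18872 = 18872 + 3*I*√713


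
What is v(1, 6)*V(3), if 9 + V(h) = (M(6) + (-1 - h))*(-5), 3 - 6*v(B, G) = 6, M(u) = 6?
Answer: 19/2 ≈ 9.5000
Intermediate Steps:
v(B, G) = -½ (v(B, G) = ½ - ⅙*6 = ½ - 1 = -½)
V(h) = -34 + 5*h (V(h) = -9 + (6 + (-1 - h))*(-5) = -9 + (5 - h)*(-5) = -9 + (-25 + 5*h) = -34 + 5*h)
v(1, 6)*V(3) = -(-34 + 5*3)/2 = -(-34 + 15)/2 = -½*(-19) = 19/2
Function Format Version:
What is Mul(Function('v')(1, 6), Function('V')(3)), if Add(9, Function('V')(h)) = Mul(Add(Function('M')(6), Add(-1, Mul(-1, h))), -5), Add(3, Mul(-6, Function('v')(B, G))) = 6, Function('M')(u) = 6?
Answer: Rational(19, 2) ≈ 9.5000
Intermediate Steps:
Function('v')(B, G) = Rational(-1, 2) (Function('v')(B, G) = Add(Rational(1, 2), Mul(Rational(-1, 6), 6)) = Add(Rational(1, 2), -1) = Rational(-1, 2))
Function('V')(h) = Add(-34, Mul(5, h)) (Function('V')(h) = Add(-9, Mul(Add(6, Add(-1, Mul(-1, h))), -5)) = Add(-9, Mul(Add(5, Mul(-1, h)), -5)) = Add(-9, Add(-25, Mul(5, h))) = Add(-34, Mul(5, h)))
Mul(Function('v')(1, 6), Function('V')(3)) = Mul(Rational(-1, 2), Add(-34, Mul(5, 3))) = Mul(Rational(-1, 2), Add(-34, 15)) = Mul(Rational(-1, 2), -19) = Rational(19, 2)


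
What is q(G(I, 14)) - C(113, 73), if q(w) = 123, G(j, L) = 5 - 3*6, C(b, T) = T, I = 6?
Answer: 50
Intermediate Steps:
G(j, L) = -13 (G(j, L) = 5 - 18 = -13)
q(G(I, 14)) - C(113, 73) = 123 - 1*73 = 123 - 73 = 50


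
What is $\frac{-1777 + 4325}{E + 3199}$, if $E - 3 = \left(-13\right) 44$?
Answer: $\frac{1274}{1315} \approx 0.96882$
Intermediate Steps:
$E = -569$ ($E = 3 - 572 = -569$)
$\frac{-1777 + 4325}{E + 3199} = \frac{-1777 + 4325}{-569 + 3199} = \frac{2548}{2630} = 2548 \cdot \frac{1}{2630} = \frac{1274}{1315}$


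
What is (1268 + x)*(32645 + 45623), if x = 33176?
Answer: 2695862992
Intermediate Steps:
(1268 + x)*(32645 + 45623) = (1268 + 33176)*(32645 + 45623) = 34444*78268 = 2695862992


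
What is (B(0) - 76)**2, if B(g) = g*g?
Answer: 5776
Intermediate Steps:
B(g) = g**2
(B(0) - 76)**2 = (0**2 - 76)**2 = (0 - 76)**2 = (-76)**2 = 5776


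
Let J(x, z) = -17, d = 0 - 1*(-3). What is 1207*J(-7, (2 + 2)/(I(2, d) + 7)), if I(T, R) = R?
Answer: -20519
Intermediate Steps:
d = 3 (d = 0 + 3 = 3)
1207*J(-7, (2 + 2)/(I(2, d) + 7)) = 1207*(-17) = -20519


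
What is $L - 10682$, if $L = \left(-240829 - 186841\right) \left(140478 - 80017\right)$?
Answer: $-25857366552$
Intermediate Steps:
$L = -25857355870$ ($L = \left(-427670\right) 60461 = -25857355870$)
$L - 10682 = -25857355870 - 10682 = -25857366552$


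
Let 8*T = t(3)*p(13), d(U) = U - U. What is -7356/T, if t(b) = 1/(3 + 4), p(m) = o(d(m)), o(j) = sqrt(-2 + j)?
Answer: 205968*I*sqrt(2) ≈ 2.9128e+5*I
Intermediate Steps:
d(U) = 0
p(m) = I*sqrt(2) (p(m) = sqrt(-2 + 0) = sqrt(-2) = I*sqrt(2))
t(b) = 1/7
T = I*sqrt(2)/56 (T = ((I*sqrt(2))/7)/8 = (I*sqrt(2)/7)/8 = I*sqrt(2)/56 ≈ 0.025254*I)
-7356/T = -7356*(-28*I*sqrt(2)) = -(-205968)*I*sqrt(2) = 205968*I*sqrt(2)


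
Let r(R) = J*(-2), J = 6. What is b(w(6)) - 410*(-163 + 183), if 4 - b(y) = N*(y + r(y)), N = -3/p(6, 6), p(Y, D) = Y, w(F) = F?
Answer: -8199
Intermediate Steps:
r(R) = -12 (r(R) = 6*(-2) = -12)
N = -½ (N = -3/6 = -3*⅙ = -½ ≈ -0.50000)
b(y) = -2 + y/2 (b(y) = 4 - (-1)*(y - 12)/2 = 4 - (-1)*(-12 + y)/2 = 4 - (6 - y/2) = 4 + (-6 + y/2) = -2 + y/2)
b(w(6)) - 410*(-163 + 183) = (-2 + (½)*6) - 410*(-163 + 183) = (-2 + 3) - 410*20 = 1 - 8200 = -8199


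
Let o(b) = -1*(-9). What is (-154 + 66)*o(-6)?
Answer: -792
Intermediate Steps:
o(b) = 9
(-154 + 66)*o(-6) = (-154 + 66)*9 = -88*9 = -792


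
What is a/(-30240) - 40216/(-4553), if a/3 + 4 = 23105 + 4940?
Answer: 92568869/15298080 ≈ 6.0510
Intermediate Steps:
a = 84123 (a = -12 + 3*(23105 + 4940) = -12 + 3*28045 = -12 + 84135 = 84123)
a/(-30240) - 40216/(-4553) = 84123/(-30240) - 40216/(-4553) = 84123*(-1/30240) - 40216*(-1/4553) = -9347/3360 + 40216/4553 = 92568869/15298080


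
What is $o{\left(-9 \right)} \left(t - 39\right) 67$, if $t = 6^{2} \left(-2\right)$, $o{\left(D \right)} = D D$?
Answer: $-602397$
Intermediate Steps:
$o{\left(D \right)} = D^{2}$
$t = -72$ ($t = 36 \left(-2\right) = -72$)
$o{\left(-9 \right)} \left(t - 39\right) 67 = \left(-9\right)^{2} \left(-72 - 39\right) 67 = 81 \left(-111\right) 67 = \left(-8991\right) 67 = -602397$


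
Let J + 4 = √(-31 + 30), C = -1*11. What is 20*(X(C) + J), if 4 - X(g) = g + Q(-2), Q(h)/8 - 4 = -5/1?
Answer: 380 + 20*I ≈ 380.0 + 20.0*I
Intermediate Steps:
Q(h) = -8 (Q(h) = 32 + 8*(-5/1) = 32 + 8*(-5*1) = 32 + 8*(-5) = 32 - 40 = -8)
C = -11
X(g) = 12 - g (X(g) = 4 - (g - 8) = 4 - (-8 + g) = 4 + (8 - g) = 12 - g)
J = -4 + I (J = -4 + √(-31 + 30) = -4 + √(-1) = -4 + I ≈ -4.0 + 1.0*I)
20*(X(C) + J) = 20*((12 - 1*(-11)) + (-4 + I)) = 20*((12 + 11) + (-4 + I)) = 20*(23 + (-4 + I)) = 20*(19 + I) = 380 + 20*I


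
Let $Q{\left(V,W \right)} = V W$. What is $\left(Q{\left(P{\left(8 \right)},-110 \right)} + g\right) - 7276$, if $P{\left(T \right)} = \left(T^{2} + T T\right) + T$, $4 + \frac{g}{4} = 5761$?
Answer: $792$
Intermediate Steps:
$g = 23028$ ($g = -16 + 4 \cdot 5761 = -16 + 23044 = 23028$)
$P{\left(T \right)} = T + 2 T^{2}$ ($P{\left(T \right)} = \left(T^{2} + T^{2}\right) + T = 2 T^{2} + T = T + 2 T^{2}$)
$\left(Q{\left(P{\left(8 \right)},-110 \right)} + g\right) - 7276 = \left(8 \left(1 + 2 \cdot 8\right) \left(-110\right) + 23028\right) - 7276 = \left(8 \left(1 + 16\right) \left(-110\right) + 23028\right) - 7276 = \left(8 \cdot 17 \left(-110\right) + 23028\right) - 7276 = \left(136 \left(-110\right) + 23028\right) - 7276 = \left(-14960 + 23028\right) - 7276 = 8068 - 7276 = 792$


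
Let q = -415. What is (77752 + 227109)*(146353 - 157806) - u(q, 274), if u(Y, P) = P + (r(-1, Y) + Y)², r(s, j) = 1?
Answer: -3491744703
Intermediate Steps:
u(Y, P) = P + (1 + Y)²
(77752 + 227109)*(146353 - 157806) - u(q, 274) = (77752 + 227109)*(146353 - 157806) - (274 + (1 - 415)²) = 304861*(-11453) - (274 + (-414)²) = -3491573033 - (274 + 171396) = -3491573033 - 1*171670 = -3491573033 - 171670 = -3491744703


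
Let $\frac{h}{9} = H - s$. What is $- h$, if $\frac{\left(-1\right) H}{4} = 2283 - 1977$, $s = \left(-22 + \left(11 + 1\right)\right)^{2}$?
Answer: $11916$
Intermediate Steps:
$s = 100$ ($s = \left(-22 + 12\right)^{2} = \left(-10\right)^{2} = 100$)
$H = -1224$ ($H = - 4 \left(2283 - 1977\right) = \left(-4\right) 306 = -1224$)
$h = -11916$ ($h = 9 \left(-1224 - 100\right) = 9 \left(-1324\right) = -11916$)
$- h = \left(-1\right) \left(-11916\right) = 11916$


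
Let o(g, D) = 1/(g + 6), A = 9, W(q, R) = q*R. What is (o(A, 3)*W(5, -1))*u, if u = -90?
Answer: 30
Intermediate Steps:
W(q, R) = R*q
o(g, D) = 1/(6 + g)
(o(A, 3)*W(5, -1))*u = ((-1*5)/(6 + 9))*(-90) = (-5/15)*(-90) = ((1/15)*(-5))*(-90) = -⅓*(-90) = 30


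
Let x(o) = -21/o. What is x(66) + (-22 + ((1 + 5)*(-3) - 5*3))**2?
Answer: 66543/22 ≈ 3024.7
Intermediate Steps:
x(66) + (-22 + ((1 + 5)*(-3) - 5*3))**2 = -21/66 + (-22 + ((1 + 5)*(-3) - 5*3))**2 = -21*1/66 + (-22 + (6*(-3) - 15))**2 = -7/22 + (-22 + (-18 - 15))**2 = -7/22 + (-22 - 33)**2 = -7/22 + (-55)**2 = -7/22 + 3025 = 66543/22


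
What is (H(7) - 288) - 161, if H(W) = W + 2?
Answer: -440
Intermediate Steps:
H(W) = 2 + W
(H(7) - 288) - 161 = ((2 + 7) - 288) - 161 = (9 - 288) - 161 = -279 - 161 = -440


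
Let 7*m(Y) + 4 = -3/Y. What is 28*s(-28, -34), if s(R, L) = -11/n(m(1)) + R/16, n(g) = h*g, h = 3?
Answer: 161/3 ≈ 53.667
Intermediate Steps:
m(Y) = -4/7 - 3/(7*Y) (m(Y) = -4/7 + (-3/Y)/7 = -4/7 - 3/(7*Y))
n(g) = 3*g
s(R, L) = 11/3 + R/16 (s(R, L) = -11*7/(3*(-3 - 4*1)) + R/16 = -11*7/(3*(-3 - 4)) + R*(1/16) = -11/(3*((⅐)*1*(-7))) + R/16 = -11/(3*(-1)) + R/16 = -11/(-3) + R/16 = -11*(-⅓) + R/16 = 11/3 + R/16)
28*s(-28, -34) = 28*(11/3 + (1/16)*(-28)) = 28*(11/3 - 7/4) = 28*(23/12) = 161/3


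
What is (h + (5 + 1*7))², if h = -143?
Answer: 17161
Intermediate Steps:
(h + (5 + 1*7))² = (-143 + (5 + 1*7))² = (-143 + (5 + 7))² = (-143 + 12)² = (-131)² = 17161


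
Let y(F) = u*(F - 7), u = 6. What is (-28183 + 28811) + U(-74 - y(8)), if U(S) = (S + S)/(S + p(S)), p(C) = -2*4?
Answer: 6928/11 ≈ 629.82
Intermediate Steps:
p(C) = -8
y(F) = -42 + 6*F (y(F) = 6*(F - 7) = 6*(-7 + F) = -42 + 6*F)
U(S) = 2*S/(-8 + S) (U(S) = (S + S)/(S - 8) = (2*S)/(-8 + S) = 2*S/(-8 + S))
(-28183 + 28811) + U(-74 - y(8)) = (-28183 + 28811) + 2*(-74 - (-42 + 6*8))/(-8 + (-74 - (-42 + 6*8))) = 628 + 2*(-74 - (-42 + 48))/(-8 + (-74 - (-42 + 48))) = 628 + 2*(-74 - 1*6)/(-8 + (-74 - 1*6)) = 628 + 2*(-74 - 6)/(-8 + (-74 - 6)) = 628 + 2*(-80)/(-8 - 80) = 628 + 2*(-80)/(-88) = 628 + 2*(-80)*(-1/88) = 628 + 20/11 = 6928/11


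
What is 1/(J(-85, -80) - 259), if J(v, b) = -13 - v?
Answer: -1/187 ≈ -0.0053476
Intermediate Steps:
1/(J(-85, -80) - 259) = 1/((-13 - 1*(-85)) - 259) = 1/((-13 + 85) - 259) = 1/(72 - 259) = 1/(-187) = -1/187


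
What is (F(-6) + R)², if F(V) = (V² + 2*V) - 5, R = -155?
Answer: 18496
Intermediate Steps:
F(V) = -5 + V² + 2*V
(F(-6) + R)² = ((-5 + (-6)² + 2*(-6)) - 155)² = ((-5 + 36 - 12) - 155)² = (19 - 155)² = (-136)² = 18496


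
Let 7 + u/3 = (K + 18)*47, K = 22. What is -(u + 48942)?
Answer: -54561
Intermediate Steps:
u = 5619 (u = -21 + 3*((22 + 18)*47) = -21 + 3*(40*47) = -21 + 3*1880 = -21 + 5640 = 5619)
-(u + 48942) = -(5619 + 48942) = -1*54561 = -54561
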